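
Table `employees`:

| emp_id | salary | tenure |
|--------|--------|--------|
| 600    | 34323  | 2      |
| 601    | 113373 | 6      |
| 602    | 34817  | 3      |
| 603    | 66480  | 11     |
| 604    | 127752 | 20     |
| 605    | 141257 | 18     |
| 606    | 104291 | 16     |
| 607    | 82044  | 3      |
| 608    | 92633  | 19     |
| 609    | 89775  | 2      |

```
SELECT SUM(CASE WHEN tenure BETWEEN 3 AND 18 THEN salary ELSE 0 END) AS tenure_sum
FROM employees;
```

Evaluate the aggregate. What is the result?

542262

emp_id=600: ✗
emp_id=601: ✓ → 113373
emp_id=602: ✓ → 34817
emp_id=603: ✓ → 66480
emp_id=604: ✗
emp_id=605: ✓ → 141257
emp_id=606: ✓ → 104291
emp_id=607: ✓ → 82044
emp_id=608: ✗
emp_id=609: ✗
tenure_sum = 113373 + 34817 + 66480 + 141257 + 104291 + 82044 = 542262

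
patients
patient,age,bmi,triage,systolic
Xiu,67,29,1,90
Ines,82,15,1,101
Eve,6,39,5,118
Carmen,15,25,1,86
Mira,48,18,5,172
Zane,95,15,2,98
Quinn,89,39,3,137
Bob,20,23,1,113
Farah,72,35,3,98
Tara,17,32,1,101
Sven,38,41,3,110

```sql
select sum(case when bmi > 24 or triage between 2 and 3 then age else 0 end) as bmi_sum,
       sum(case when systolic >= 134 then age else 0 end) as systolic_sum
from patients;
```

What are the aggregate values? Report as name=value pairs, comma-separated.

bmi_sum=399, systolic_sum=137

[bmi_sum: bmi > 24 or triage between 2 and 3]
patient=Xiu: ✓ → 67
patient=Ines: ✗
patient=Eve: ✓ → 6
patient=Carmen: ✓ → 15
patient=Mira: ✗
patient=Zane: ✓ → 95
patient=Quinn: ✓ → 89
patient=Bob: ✗
patient=Farah: ✓ → 72
patient=Tara: ✓ → 17
patient=Sven: ✓ → 38
bmi_sum = 67 + 6 + 15 + 95 + 89 + 72 + 17 + 38 = 399
—
[systolic_sum: systolic >= 134]
patient=Xiu: ✗
patient=Ines: ✗
patient=Eve: ✗
patient=Carmen: ✗
patient=Mira: ✓ → 48
patient=Zane: ✗
patient=Quinn: ✓ → 89
patient=Bob: ✗
patient=Farah: ✗
patient=Tara: ✗
patient=Sven: ✗
systolic_sum = 48 + 89 = 137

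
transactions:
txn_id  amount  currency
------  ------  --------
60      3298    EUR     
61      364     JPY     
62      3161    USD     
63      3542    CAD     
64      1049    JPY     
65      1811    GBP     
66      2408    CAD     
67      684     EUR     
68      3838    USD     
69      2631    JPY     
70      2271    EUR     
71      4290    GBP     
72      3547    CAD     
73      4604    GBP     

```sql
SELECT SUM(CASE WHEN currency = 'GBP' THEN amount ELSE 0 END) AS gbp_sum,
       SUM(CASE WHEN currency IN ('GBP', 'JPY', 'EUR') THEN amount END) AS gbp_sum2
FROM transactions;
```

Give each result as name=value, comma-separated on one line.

gbp_sum=10705, gbp_sum2=21002

[gbp_sum: currency = 'GBP']
txn_id=60: ✗
txn_id=61: ✗
txn_id=62: ✗
txn_id=63: ✗
txn_id=64: ✗
txn_id=65: ✓ → 1811
txn_id=66: ✗
txn_id=67: ✗
txn_id=68: ✗
txn_id=69: ✗
txn_id=70: ✗
txn_id=71: ✓ → 4290
txn_id=72: ✗
txn_id=73: ✓ → 4604
gbp_sum = 1811 + 4290 + 4604 = 10705
—
[gbp_sum2: currency IN ('GBP', 'JPY', 'EUR')]
txn_id=60: ✓ → 3298
txn_id=61: ✓ → 364
txn_id=62: ✗
txn_id=63: ✗
txn_id=64: ✓ → 1049
txn_id=65: ✓ → 1811
txn_id=66: ✗
txn_id=67: ✓ → 684
txn_id=68: ✗
txn_id=69: ✓ → 2631
txn_id=70: ✓ → 2271
txn_id=71: ✓ → 4290
txn_id=72: ✗
txn_id=73: ✓ → 4604
gbp_sum2 = 3298 + 364 + 1049 + 1811 + 684 + 2631 + 2271 + 4290 + 4604 = 21002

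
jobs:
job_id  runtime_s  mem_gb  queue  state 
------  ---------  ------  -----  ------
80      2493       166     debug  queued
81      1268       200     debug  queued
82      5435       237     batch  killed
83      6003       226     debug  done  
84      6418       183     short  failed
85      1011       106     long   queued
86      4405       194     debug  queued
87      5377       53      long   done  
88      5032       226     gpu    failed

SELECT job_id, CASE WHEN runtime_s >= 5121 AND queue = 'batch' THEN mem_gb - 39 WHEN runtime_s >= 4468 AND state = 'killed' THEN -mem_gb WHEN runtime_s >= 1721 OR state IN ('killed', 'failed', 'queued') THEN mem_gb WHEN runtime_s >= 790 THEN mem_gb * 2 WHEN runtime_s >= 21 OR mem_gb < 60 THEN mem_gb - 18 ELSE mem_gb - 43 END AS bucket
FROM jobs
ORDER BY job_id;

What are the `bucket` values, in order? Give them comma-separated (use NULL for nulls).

job_id=80: runtime_s >= 1721 OR state IN ('killed', 'failed', 'queued') → 166
job_id=81: runtime_s >= 1721 OR state IN ('killed', 'failed', 'queued') → 200
job_id=82: runtime_s >= 5121 AND queue = 'batch' → 198
job_id=83: runtime_s >= 1721 OR state IN ('killed', 'failed', 'queued') → 226
job_id=84: runtime_s >= 1721 OR state IN ('killed', 'failed', 'queued') → 183
job_id=85: runtime_s >= 1721 OR state IN ('killed', 'failed', 'queued') → 106
job_id=86: runtime_s >= 1721 OR state IN ('killed', 'failed', 'queued') → 194
job_id=87: runtime_s >= 1721 OR state IN ('killed', 'failed', 'queued') → 53
job_id=88: runtime_s >= 1721 OR state IN ('killed', 'failed', 'queued') → 226

166, 200, 198, 226, 183, 106, 194, 53, 226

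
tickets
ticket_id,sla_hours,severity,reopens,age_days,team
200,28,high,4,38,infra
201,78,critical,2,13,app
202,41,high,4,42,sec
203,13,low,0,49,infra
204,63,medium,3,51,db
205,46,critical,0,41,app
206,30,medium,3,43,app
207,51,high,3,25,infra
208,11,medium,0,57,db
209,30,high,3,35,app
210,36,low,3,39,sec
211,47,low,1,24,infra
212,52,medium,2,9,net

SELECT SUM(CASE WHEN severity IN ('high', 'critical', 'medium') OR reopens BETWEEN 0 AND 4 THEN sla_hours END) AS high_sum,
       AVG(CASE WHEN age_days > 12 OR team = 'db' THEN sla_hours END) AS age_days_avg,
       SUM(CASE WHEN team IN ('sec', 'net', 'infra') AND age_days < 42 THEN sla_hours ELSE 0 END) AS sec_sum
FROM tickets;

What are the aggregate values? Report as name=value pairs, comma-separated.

[high_sum: severity IN ('high', 'critical', 'medium') OR reopens BETWEEN 0 AND 4]
ticket_id=200: ✓ → 28
ticket_id=201: ✓ → 78
ticket_id=202: ✓ → 41
ticket_id=203: ✓ → 13
ticket_id=204: ✓ → 63
ticket_id=205: ✓ → 46
ticket_id=206: ✓ → 30
ticket_id=207: ✓ → 51
ticket_id=208: ✓ → 11
ticket_id=209: ✓ → 30
ticket_id=210: ✓ → 36
ticket_id=211: ✓ → 47
ticket_id=212: ✓ → 52
high_sum = 28 + 78 + 41 + 13 + 63 + 46 + 30 + 51 + 11 + 30 + 36 + 47 + 52 = 526
—
[age_days_avg: age_days > 12 OR team = 'db']
ticket_id=200: ✓ → 28
ticket_id=201: ✓ → 78
ticket_id=202: ✓ → 41
ticket_id=203: ✓ → 13
ticket_id=204: ✓ → 63
ticket_id=205: ✓ → 46
ticket_id=206: ✓ → 30
ticket_id=207: ✓ → 51
ticket_id=208: ✓ → 11
ticket_id=209: ✓ → 30
ticket_id=210: ✓ → 36
ticket_id=211: ✓ → 47
ticket_id=212: ✗
age_days_avg = (28 + 78 + 41 + 13 + 63 + 46 + 30 + 51 + 11 + 30 + 36 + 47) / 12 = 39.5
—
[sec_sum: team IN ('sec', 'net', 'infra') AND age_days < 42]
ticket_id=200: ✓ → 28
ticket_id=201: ✗
ticket_id=202: ✗
ticket_id=203: ✗
ticket_id=204: ✗
ticket_id=205: ✗
ticket_id=206: ✗
ticket_id=207: ✓ → 51
ticket_id=208: ✗
ticket_id=209: ✗
ticket_id=210: ✓ → 36
ticket_id=211: ✓ → 47
ticket_id=212: ✓ → 52
sec_sum = 28 + 51 + 36 + 47 + 52 = 214

high_sum=526, age_days_avg=39.5, sec_sum=214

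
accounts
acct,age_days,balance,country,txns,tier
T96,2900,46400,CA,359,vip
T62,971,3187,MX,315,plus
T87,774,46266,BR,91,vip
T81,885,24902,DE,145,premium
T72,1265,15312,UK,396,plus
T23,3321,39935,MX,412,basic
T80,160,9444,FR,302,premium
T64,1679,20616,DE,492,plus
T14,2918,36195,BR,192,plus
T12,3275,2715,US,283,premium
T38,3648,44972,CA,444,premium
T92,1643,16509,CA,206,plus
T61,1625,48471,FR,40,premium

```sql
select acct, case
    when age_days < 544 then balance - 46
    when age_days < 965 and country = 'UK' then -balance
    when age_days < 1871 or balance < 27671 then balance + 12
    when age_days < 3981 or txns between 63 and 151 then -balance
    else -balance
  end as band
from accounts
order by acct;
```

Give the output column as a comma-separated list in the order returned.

acct=T12: age_days < 1871 or balance < 27671 → 2727
acct=T14: age_days < 3981 or txns between 63 and 151 → -36195
acct=T23: age_days < 3981 or txns between 63 and 151 → -39935
acct=T38: age_days < 3981 or txns between 63 and 151 → -44972
acct=T61: age_days < 1871 or balance < 27671 → 48483
acct=T62: age_days < 1871 or balance < 27671 → 3199
acct=T64: age_days < 1871 or balance < 27671 → 20628
acct=T72: age_days < 1871 or balance < 27671 → 15324
acct=T80: age_days < 544 → 9398
acct=T81: age_days < 1871 or balance < 27671 → 24914
acct=T87: age_days < 1871 or balance < 27671 → 46278
acct=T92: age_days < 1871 or balance < 27671 → 16521
acct=T96: age_days < 3981 or txns between 63 and 151 → -46400

2727, -36195, -39935, -44972, 48483, 3199, 20628, 15324, 9398, 24914, 46278, 16521, -46400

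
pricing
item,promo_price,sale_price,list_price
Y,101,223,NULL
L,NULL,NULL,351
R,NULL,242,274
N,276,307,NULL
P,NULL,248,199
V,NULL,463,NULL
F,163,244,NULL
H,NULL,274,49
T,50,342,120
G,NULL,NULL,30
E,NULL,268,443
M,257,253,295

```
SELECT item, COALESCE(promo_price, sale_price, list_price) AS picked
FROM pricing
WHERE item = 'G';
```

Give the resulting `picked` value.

item = G: promo_price=NULL, sale_price=NULL, list_price=30.
promo_price=NULL, sale_price=NULL, list_price=30 → 30

30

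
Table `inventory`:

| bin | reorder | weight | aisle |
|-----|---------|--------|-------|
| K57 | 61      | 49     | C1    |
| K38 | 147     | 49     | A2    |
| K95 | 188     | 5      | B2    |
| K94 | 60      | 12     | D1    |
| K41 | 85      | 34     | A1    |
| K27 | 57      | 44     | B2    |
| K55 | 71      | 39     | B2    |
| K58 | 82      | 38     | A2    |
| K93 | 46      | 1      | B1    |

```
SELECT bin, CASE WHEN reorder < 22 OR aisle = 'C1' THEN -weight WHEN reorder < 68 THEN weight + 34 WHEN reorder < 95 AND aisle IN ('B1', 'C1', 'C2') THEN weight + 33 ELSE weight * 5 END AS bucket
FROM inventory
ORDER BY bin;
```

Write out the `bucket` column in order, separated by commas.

bin=K27: reorder < 68 → 78
bin=K38: ELSE → 245
bin=K41: ELSE → 170
bin=K55: ELSE → 195
bin=K57: reorder < 22 OR aisle = 'C1' → -49
bin=K58: ELSE → 190
bin=K93: reorder < 68 → 35
bin=K94: reorder < 68 → 46
bin=K95: ELSE → 25

78, 245, 170, 195, -49, 190, 35, 46, 25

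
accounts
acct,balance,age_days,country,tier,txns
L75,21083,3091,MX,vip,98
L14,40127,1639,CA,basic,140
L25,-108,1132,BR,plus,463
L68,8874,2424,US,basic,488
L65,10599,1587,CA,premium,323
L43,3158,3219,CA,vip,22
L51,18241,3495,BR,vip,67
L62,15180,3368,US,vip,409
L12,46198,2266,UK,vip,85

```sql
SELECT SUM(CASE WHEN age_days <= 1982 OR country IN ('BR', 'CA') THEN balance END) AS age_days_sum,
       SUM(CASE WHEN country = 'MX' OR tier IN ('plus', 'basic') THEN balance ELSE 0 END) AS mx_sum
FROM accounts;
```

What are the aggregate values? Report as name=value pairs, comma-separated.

[age_days_sum: age_days <= 1982 OR country IN ('BR', 'CA')]
acct=L75: ✗
acct=L14: ✓ → 40127
acct=L25: ✓ → -108
acct=L68: ✗
acct=L65: ✓ → 10599
acct=L43: ✓ → 3158
acct=L51: ✓ → 18241
acct=L62: ✗
acct=L12: ✗
age_days_sum = 40127 + -108 + 10599 + 3158 + 18241 = 72017
—
[mx_sum: country = 'MX' OR tier IN ('plus', 'basic')]
acct=L75: ✓ → 21083
acct=L14: ✓ → 40127
acct=L25: ✓ → -108
acct=L68: ✓ → 8874
acct=L65: ✗
acct=L43: ✗
acct=L51: ✗
acct=L62: ✗
acct=L12: ✗
mx_sum = 21083 + 40127 + -108 + 8874 = 69976

age_days_sum=72017, mx_sum=69976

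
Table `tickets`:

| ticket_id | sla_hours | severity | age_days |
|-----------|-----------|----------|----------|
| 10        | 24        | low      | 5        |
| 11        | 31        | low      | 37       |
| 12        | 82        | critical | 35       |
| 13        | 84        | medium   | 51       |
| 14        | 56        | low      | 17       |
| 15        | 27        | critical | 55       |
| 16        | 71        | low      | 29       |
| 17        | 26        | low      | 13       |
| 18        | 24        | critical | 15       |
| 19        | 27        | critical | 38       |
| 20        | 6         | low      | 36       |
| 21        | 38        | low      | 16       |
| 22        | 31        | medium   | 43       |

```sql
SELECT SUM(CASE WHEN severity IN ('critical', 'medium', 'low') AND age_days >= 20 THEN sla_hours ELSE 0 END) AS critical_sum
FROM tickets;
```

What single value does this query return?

ticket_id=10: ✗
ticket_id=11: ✓ → 31
ticket_id=12: ✓ → 82
ticket_id=13: ✓ → 84
ticket_id=14: ✗
ticket_id=15: ✓ → 27
ticket_id=16: ✓ → 71
ticket_id=17: ✗
ticket_id=18: ✗
ticket_id=19: ✓ → 27
ticket_id=20: ✓ → 6
ticket_id=21: ✗
ticket_id=22: ✓ → 31
critical_sum = 31 + 82 + 84 + 27 + 71 + 27 + 6 + 31 = 359

359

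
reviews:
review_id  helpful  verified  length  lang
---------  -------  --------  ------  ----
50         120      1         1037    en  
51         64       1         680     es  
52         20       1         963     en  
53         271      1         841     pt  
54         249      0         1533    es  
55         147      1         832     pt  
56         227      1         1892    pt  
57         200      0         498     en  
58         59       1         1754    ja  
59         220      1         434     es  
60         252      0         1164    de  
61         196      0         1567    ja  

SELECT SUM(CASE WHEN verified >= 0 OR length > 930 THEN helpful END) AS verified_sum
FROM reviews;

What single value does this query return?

review_id=50: ✓ → 120
review_id=51: ✓ → 64
review_id=52: ✓ → 20
review_id=53: ✓ → 271
review_id=54: ✓ → 249
review_id=55: ✓ → 147
review_id=56: ✓ → 227
review_id=57: ✓ → 200
review_id=58: ✓ → 59
review_id=59: ✓ → 220
review_id=60: ✓ → 252
review_id=61: ✓ → 196
verified_sum = 120 + 64 + 20 + 271 + 249 + 147 + 227 + 200 + 59 + 220 + 252 + 196 = 2025

2025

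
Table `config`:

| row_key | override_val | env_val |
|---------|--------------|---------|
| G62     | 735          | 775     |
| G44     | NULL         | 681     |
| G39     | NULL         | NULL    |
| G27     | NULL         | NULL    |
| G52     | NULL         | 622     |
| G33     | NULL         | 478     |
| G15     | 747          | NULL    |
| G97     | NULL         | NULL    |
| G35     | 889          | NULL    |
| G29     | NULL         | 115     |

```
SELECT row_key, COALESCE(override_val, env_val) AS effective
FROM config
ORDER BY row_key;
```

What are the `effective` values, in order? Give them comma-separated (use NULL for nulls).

747, NULL, 115, 478, 889, NULL, 681, 622, 735, NULL

row_key=G15: override_val=747 → 747
row_key=G27: override_val=NULL, env_val=NULL (all NULL) → NULL
row_key=G29: override_val=NULL, env_val=115 → 115
row_key=G33: override_val=NULL, env_val=478 → 478
row_key=G35: override_val=889 → 889
row_key=G39: override_val=NULL, env_val=NULL (all NULL) → NULL
row_key=G44: override_val=NULL, env_val=681 → 681
row_key=G52: override_val=NULL, env_val=622 → 622
row_key=G62: override_val=735 → 735
row_key=G97: override_val=NULL, env_val=NULL (all NULL) → NULL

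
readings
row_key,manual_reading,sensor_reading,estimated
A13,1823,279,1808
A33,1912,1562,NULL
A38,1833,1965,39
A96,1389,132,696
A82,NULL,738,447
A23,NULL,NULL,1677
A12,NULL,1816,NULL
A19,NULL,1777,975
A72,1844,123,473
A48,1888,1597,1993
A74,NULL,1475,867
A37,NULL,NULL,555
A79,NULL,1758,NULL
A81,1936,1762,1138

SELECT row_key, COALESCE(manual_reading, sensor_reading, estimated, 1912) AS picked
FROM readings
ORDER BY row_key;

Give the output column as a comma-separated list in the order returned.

row_key=A12: manual_reading=NULL, sensor_reading=1816 → 1816
row_key=A13: manual_reading=1823 → 1823
row_key=A19: manual_reading=NULL, sensor_reading=1777 → 1777
row_key=A23: manual_reading=NULL, sensor_reading=NULL, estimated=1677 → 1677
row_key=A33: manual_reading=1912 → 1912
row_key=A37: manual_reading=NULL, sensor_reading=NULL, estimated=555 → 555
row_key=A38: manual_reading=1833 → 1833
row_key=A48: manual_reading=1888 → 1888
row_key=A72: manual_reading=1844 → 1844
row_key=A74: manual_reading=NULL, sensor_reading=1475 → 1475
row_key=A79: manual_reading=NULL, sensor_reading=1758 → 1758
row_key=A81: manual_reading=1936 → 1936
row_key=A82: manual_reading=NULL, sensor_reading=738 → 738
row_key=A96: manual_reading=1389 → 1389

1816, 1823, 1777, 1677, 1912, 555, 1833, 1888, 1844, 1475, 1758, 1936, 738, 1389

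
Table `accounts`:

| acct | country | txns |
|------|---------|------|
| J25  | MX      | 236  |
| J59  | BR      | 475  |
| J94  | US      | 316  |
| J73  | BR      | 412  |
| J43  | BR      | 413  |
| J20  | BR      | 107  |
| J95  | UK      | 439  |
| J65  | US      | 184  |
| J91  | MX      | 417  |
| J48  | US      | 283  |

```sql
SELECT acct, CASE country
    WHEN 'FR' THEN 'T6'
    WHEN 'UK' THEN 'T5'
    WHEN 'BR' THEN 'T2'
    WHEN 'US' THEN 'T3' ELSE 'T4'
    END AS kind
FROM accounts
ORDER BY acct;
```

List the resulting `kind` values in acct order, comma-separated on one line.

acct=J20: country='BR' → T2
acct=J25: ELSE → T4
acct=J43: country='BR' → T2
acct=J48: country='US' → T3
acct=J59: country='BR' → T2
acct=J65: country='US' → T3
acct=J73: country='BR' → T2
acct=J91: ELSE → T4
acct=J94: country='US' → T3
acct=J95: country='UK' → T5

T2, T4, T2, T3, T2, T3, T2, T4, T3, T5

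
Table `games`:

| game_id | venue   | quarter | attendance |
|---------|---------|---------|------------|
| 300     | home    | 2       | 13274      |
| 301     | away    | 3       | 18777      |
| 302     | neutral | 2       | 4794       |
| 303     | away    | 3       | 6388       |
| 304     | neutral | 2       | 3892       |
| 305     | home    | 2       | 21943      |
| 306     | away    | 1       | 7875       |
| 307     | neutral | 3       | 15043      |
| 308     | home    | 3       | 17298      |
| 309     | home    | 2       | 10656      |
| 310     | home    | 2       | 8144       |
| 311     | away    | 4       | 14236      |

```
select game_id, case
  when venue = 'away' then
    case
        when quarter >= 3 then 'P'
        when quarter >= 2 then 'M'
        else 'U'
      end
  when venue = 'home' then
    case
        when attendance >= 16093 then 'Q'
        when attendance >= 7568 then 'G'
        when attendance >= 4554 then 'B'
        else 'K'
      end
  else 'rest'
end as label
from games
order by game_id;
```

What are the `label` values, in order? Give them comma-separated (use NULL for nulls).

G, P, rest, P, rest, Q, U, rest, Q, G, G, P

game_id=300: venue='home' → inner[attendance >= 7568] → G
game_id=301: venue='away' → inner[quarter >= 3] → P
game_id=302: venue='neutral' → outer ELSE → rest
game_id=303: venue='away' → inner[quarter >= 3] → P
game_id=304: venue='neutral' → outer ELSE → rest
game_id=305: venue='home' → inner[attendance >= 16093] → Q
game_id=306: venue='away' → inner[ELSE] → U
game_id=307: venue='neutral' → outer ELSE → rest
game_id=308: venue='home' → inner[attendance >= 16093] → Q
game_id=309: venue='home' → inner[attendance >= 7568] → G
game_id=310: venue='home' → inner[attendance >= 7568] → G
game_id=311: venue='away' → inner[quarter >= 3] → P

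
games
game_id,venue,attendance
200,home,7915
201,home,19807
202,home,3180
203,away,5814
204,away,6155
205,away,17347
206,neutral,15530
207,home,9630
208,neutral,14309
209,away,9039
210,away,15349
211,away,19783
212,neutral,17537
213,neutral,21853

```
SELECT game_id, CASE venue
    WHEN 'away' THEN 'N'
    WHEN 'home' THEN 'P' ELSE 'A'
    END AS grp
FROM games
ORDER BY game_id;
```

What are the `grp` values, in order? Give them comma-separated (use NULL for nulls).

P, P, P, N, N, N, A, P, A, N, N, N, A, A

game_id=200: venue='home' → P
game_id=201: venue='home' → P
game_id=202: venue='home' → P
game_id=203: venue='away' → N
game_id=204: venue='away' → N
game_id=205: venue='away' → N
game_id=206: ELSE → A
game_id=207: venue='home' → P
game_id=208: ELSE → A
game_id=209: venue='away' → N
game_id=210: venue='away' → N
game_id=211: venue='away' → N
game_id=212: ELSE → A
game_id=213: ELSE → A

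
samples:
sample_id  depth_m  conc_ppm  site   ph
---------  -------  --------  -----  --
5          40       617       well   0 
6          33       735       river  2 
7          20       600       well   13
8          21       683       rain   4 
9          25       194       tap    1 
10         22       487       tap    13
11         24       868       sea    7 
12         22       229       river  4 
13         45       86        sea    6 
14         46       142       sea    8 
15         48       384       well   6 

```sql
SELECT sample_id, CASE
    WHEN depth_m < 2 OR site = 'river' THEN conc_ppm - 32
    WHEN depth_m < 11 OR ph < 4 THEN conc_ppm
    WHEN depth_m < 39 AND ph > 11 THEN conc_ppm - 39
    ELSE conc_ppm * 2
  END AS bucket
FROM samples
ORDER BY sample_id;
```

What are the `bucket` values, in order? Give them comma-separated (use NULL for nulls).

sample_id=5: depth_m < 11 OR ph < 4 → 617
sample_id=6: depth_m < 2 OR site = 'river' → 703
sample_id=7: depth_m < 39 AND ph > 11 → 561
sample_id=8: ELSE → 1366
sample_id=9: depth_m < 11 OR ph < 4 → 194
sample_id=10: depth_m < 39 AND ph > 11 → 448
sample_id=11: ELSE → 1736
sample_id=12: depth_m < 2 OR site = 'river' → 197
sample_id=13: ELSE → 172
sample_id=14: ELSE → 284
sample_id=15: ELSE → 768

617, 703, 561, 1366, 194, 448, 1736, 197, 172, 284, 768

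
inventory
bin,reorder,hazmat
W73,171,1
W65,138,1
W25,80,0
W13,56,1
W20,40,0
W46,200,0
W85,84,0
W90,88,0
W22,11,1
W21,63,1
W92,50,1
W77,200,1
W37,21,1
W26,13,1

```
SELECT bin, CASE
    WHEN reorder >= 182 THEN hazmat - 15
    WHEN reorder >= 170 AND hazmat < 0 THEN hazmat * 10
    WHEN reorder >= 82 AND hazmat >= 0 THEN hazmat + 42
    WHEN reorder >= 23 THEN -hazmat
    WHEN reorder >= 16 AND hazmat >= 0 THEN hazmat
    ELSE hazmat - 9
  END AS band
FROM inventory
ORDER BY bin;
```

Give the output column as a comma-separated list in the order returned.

bin=W13: reorder >= 23 → -1
bin=W20: reorder >= 23 → 0
bin=W21: reorder >= 23 → -1
bin=W22: ELSE → -8
bin=W25: reorder >= 23 → 0
bin=W26: ELSE → -8
bin=W37: reorder >= 16 AND hazmat >= 0 → 1
bin=W46: reorder >= 182 → -15
bin=W65: reorder >= 82 AND hazmat >= 0 → 43
bin=W73: reorder >= 82 AND hazmat >= 0 → 43
bin=W77: reorder >= 182 → -14
bin=W85: reorder >= 82 AND hazmat >= 0 → 42
bin=W90: reorder >= 82 AND hazmat >= 0 → 42
bin=W92: reorder >= 23 → -1

-1, 0, -1, -8, 0, -8, 1, -15, 43, 43, -14, 42, 42, -1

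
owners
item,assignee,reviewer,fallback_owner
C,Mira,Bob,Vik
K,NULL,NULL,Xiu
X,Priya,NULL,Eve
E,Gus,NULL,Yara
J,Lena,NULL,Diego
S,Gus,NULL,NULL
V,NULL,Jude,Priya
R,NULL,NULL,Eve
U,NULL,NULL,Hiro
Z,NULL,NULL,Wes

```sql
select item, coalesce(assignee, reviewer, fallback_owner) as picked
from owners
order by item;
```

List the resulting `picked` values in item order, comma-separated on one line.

item=C: assignee=Mira → Mira
item=E: assignee=Gus → Gus
item=J: assignee=Lena → Lena
item=K: assignee=NULL, reviewer=NULL, fallback_owner=Xiu → Xiu
item=R: assignee=NULL, reviewer=NULL, fallback_owner=Eve → Eve
item=S: assignee=Gus → Gus
item=U: assignee=NULL, reviewer=NULL, fallback_owner=Hiro → Hiro
item=V: assignee=NULL, reviewer=Jude → Jude
item=X: assignee=Priya → Priya
item=Z: assignee=NULL, reviewer=NULL, fallback_owner=Wes → Wes

Mira, Gus, Lena, Xiu, Eve, Gus, Hiro, Jude, Priya, Wes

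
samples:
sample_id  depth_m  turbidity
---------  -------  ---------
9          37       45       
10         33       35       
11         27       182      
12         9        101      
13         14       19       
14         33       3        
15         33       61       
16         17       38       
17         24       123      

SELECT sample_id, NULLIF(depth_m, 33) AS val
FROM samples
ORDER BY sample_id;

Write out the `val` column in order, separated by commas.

37, NULL, 27, 9, 14, NULL, NULL, 17, 24

sample_id=9: depth_m=37 vs 33: differ → 37
sample_id=10: depth_m=33 vs 33: equal → NULL
sample_id=11: depth_m=27 vs 33: differ → 27
sample_id=12: depth_m=9 vs 33: differ → 9
sample_id=13: depth_m=14 vs 33: differ → 14
sample_id=14: depth_m=33 vs 33: equal → NULL
sample_id=15: depth_m=33 vs 33: equal → NULL
sample_id=16: depth_m=17 vs 33: differ → 17
sample_id=17: depth_m=24 vs 33: differ → 24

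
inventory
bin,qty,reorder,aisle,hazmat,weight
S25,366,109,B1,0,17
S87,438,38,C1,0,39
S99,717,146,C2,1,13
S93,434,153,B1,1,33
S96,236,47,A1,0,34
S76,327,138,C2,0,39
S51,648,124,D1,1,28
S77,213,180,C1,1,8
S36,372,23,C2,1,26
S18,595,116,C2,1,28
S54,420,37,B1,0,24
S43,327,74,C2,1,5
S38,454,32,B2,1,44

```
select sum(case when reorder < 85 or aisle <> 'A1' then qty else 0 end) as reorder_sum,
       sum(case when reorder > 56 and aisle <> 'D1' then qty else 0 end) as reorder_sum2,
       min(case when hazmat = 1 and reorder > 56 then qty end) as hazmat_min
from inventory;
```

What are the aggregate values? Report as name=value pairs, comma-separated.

[reorder_sum: reorder < 85 or aisle <> 'A1']
bin=S25: ✓ → 366
bin=S87: ✓ → 438
bin=S99: ✓ → 717
bin=S93: ✓ → 434
bin=S96: ✓ → 236
bin=S76: ✓ → 327
bin=S51: ✓ → 648
bin=S77: ✓ → 213
bin=S36: ✓ → 372
bin=S18: ✓ → 595
bin=S54: ✓ → 420
bin=S43: ✓ → 327
bin=S38: ✓ → 454
reorder_sum = 366 + 438 + 717 + 434 + 236 + 327 + 648 + 213 + 372 + 595 + 420 + 327 + 454 = 5547
—
[reorder_sum2: reorder > 56 and aisle <> 'D1']
bin=S25: ✓ → 366
bin=S87: ✗
bin=S99: ✓ → 717
bin=S93: ✓ → 434
bin=S96: ✗
bin=S76: ✓ → 327
bin=S51: ✗
bin=S77: ✓ → 213
bin=S36: ✗
bin=S18: ✓ → 595
bin=S54: ✗
bin=S43: ✓ → 327
bin=S38: ✗
reorder_sum2 = 366 + 717 + 434 + 327 + 213 + 595 + 327 = 2979
—
[hazmat_min: hazmat = 1 and reorder > 56]
bin=S25: ✗
bin=S87: ✗
bin=S99: ✓ → 717
bin=S93: ✓ → 434
bin=S96: ✗
bin=S76: ✗
bin=S51: ✓ → 648
bin=S77: ✓ → 213
bin=S36: ✗
bin=S18: ✓ → 595
bin=S54: ✗
bin=S43: ✓ → 327
bin=S38: ✗
hazmat_min = MIN(717, 434, 648, 213, 595, 327) = 213

reorder_sum=5547, reorder_sum2=2979, hazmat_min=213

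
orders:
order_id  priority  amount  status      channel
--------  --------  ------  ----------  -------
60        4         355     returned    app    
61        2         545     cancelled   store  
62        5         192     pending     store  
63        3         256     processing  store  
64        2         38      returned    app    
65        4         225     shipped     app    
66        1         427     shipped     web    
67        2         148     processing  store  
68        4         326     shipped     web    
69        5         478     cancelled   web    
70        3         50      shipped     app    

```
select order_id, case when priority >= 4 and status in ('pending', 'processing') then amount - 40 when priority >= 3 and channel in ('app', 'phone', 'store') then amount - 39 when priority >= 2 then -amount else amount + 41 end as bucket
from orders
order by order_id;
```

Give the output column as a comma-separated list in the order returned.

order_id=60: priority >= 3 and channel in ('app', 'phone', 'store') → 316
order_id=61: priority >= 2 → -545
order_id=62: priority >= 4 and status in ('pending', 'processing') → 152
order_id=63: priority >= 3 and channel in ('app', 'phone', 'store') → 217
order_id=64: priority >= 2 → -38
order_id=65: priority >= 3 and channel in ('app', 'phone', 'store') → 186
order_id=66: ELSE → 468
order_id=67: priority >= 2 → -148
order_id=68: priority >= 2 → -326
order_id=69: priority >= 2 → -478
order_id=70: priority >= 3 and channel in ('app', 'phone', 'store') → 11

316, -545, 152, 217, -38, 186, 468, -148, -326, -478, 11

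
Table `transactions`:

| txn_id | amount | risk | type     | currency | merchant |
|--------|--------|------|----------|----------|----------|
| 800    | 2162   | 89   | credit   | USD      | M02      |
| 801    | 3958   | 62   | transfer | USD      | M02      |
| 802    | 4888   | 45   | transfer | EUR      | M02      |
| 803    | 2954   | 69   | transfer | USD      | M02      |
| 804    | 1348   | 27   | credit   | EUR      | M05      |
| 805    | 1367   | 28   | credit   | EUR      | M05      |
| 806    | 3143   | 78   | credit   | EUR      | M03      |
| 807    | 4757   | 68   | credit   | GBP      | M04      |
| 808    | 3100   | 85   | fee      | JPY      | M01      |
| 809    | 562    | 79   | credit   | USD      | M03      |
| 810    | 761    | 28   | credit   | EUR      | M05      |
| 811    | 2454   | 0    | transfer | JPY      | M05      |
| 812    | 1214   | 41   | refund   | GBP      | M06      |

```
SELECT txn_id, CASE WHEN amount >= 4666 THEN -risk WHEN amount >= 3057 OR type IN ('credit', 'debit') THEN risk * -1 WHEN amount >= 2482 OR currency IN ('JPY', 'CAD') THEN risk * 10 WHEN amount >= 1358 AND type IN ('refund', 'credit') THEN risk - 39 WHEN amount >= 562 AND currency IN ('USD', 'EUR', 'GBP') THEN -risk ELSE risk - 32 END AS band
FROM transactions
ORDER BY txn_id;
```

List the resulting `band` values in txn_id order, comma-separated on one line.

txn_id=800: amount >= 3057 OR type IN ('credit', 'debit') → -89
txn_id=801: amount >= 3057 OR type IN ('credit', 'debit') → -62
txn_id=802: amount >= 4666 → -45
txn_id=803: amount >= 2482 OR currency IN ('JPY', 'CAD') → 690
txn_id=804: amount >= 3057 OR type IN ('credit', 'debit') → -27
txn_id=805: amount >= 3057 OR type IN ('credit', 'debit') → -28
txn_id=806: amount >= 3057 OR type IN ('credit', 'debit') → -78
txn_id=807: amount >= 4666 → -68
txn_id=808: amount >= 3057 OR type IN ('credit', 'debit') → -85
txn_id=809: amount >= 3057 OR type IN ('credit', 'debit') → -79
txn_id=810: amount >= 3057 OR type IN ('credit', 'debit') → -28
txn_id=811: amount >= 2482 OR currency IN ('JPY', 'CAD') → 0
txn_id=812: amount >= 562 AND currency IN ('USD', 'EUR', 'GBP') → -41

-89, -62, -45, 690, -27, -28, -78, -68, -85, -79, -28, 0, -41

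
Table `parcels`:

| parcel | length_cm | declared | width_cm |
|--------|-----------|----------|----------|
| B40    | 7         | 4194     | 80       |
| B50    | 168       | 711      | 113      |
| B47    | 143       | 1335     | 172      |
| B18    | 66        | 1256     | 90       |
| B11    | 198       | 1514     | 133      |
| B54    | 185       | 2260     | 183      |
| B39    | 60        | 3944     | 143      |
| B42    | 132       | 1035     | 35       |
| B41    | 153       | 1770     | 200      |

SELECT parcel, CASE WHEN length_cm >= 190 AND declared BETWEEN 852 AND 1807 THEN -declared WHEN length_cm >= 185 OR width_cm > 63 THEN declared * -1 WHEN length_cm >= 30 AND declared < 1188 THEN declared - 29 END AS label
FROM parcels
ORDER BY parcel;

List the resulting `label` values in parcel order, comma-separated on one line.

parcel=B11: length_cm >= 190 AND declared BETWEEN 852 AND 1807 → -1514
parcel=B18: length_cm >= 185 OR width_cm > 63 → -1256
parcel=B39: length_cm >= 185 OR width_cm > 63 → -3944
parcel=B40: length_cm >= 185 OR width_cm > 63 → -4194
parcel=B41: length_cm >= 185 OR width_cm > 63 → -1770
parcel=B42: length_cm >= 30 AND declared < 1188 → 1006
parcel=B47: length_cm >= 185 OR width_cm > 63 → -1335
parcel=B50: length_cm >= 185 OR width_cm > 63 → -711
parcel=B54: length_cm >= 185 OR width_cm > 63 → -2260

-1514, -1256, -3944, -4194, -1770, 1006, -1335, -711, -2260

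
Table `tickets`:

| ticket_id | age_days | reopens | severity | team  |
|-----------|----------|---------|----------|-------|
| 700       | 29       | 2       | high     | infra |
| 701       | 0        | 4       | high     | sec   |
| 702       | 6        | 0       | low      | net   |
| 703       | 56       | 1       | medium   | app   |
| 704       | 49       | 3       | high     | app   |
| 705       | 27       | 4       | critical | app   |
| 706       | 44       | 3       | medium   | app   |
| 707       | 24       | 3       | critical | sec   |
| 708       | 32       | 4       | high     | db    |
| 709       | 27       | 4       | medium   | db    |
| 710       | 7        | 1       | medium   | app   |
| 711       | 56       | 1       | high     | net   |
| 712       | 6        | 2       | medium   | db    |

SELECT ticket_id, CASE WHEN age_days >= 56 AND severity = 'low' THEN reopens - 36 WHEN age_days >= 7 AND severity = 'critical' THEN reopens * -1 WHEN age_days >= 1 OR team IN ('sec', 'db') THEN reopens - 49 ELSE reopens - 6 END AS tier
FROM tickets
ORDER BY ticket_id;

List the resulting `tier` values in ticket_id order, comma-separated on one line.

ticket_id=700: age_days >= 1 OR team IN ('sec', 'db') → -47
ticket_id=701: age_days >= 1 OR team IN ('sec', 'db') → -45
ticket_id=702: age_days >= 1 OR team IN ('sec', 'db') → -49
ticket_id=703: age_days >= 1 OR team IN ('sec', 'db') → -48
ticket_id=704: age_days >= 1 OR team IN ('sec', 'db') → -46
ticket_id=705: age_days >= 7 AND severity = 'critical' → -4
ticket_id=706: age_days >= 1 OR team IN ('sec', 'db') → -46
ticket_id=707: age_days >= 7 AND severity = 'critical' → -3
ticket_id=708: age_days >= 1 OR team IN ('sec', 'db') → -45
ticket_id=709: age_days >= 1 OR team IN ('sec', 'db') → -45
ticket_id=710: age_days >= 1 OR team IN ('sec', 'db') → -48
ticket_id=711: age_days >= 1 OR team IN ('sec', 'db') → -48
ticket_id=712: age_days >= 1 OR team IN ('sec', 'db') → -47

-47, -45, -49, -48, -46, -4, -46, -3, -45, -45, -48, -48, -47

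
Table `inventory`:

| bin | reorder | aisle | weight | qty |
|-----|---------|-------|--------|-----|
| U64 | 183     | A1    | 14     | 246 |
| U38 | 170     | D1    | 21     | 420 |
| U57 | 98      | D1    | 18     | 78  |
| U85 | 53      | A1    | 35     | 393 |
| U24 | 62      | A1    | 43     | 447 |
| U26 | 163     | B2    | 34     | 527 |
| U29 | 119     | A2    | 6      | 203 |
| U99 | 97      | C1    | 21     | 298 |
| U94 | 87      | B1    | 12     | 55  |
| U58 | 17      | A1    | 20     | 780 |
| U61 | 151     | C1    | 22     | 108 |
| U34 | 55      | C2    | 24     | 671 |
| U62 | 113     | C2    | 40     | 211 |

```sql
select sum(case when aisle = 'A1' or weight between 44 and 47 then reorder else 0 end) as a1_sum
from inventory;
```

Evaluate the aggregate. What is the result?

315

bin=U64: ✓ → 183
bin=U38: ✗
bin=U57: ✗
bin=U85: ✓ → 53
bin=U24: ✓ → 62
bin=U26: ✗
bin=U29: ✗
bin=U99: ✗
bin=U94: ✗
bin=U58: ✓ → 17
bin=U61: ✗
bin=U34: ✗
bin=U62: ✗
a1_sum = 183 + 53 + 62 + 17 = 315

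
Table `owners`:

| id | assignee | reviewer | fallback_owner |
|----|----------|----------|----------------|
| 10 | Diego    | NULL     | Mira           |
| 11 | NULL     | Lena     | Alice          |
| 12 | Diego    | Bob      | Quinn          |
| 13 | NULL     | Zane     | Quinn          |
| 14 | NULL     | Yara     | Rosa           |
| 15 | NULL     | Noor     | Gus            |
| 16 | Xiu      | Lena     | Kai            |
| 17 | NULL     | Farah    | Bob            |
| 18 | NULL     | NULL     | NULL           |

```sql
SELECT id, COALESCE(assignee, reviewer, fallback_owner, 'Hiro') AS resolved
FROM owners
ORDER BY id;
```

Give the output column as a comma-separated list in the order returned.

id=10: assignee=Diego → Diego
id=11: assignee=NULL, reviewer=Lena → Lena
id=12: assignee=Diego → Diego
id=13: assignee=NULL, reviewer=Zane → Zane
id=14: assignee=NULL, reviewer=Yara → Yara
id=15: assignee=NULL, reviewer=Noor → Noor
id=16: assignee=Xiu → Xiu
id=17: assignee=NULL, reviewer=Farah → Farah
id=18: assignee=NULL, reviewer=NULL, fallback_owner=NULL, → literal Hiro → Hiro

Diego, Lena, Diego, Zane, Yara, Noor, Xiu, Farah, Hiro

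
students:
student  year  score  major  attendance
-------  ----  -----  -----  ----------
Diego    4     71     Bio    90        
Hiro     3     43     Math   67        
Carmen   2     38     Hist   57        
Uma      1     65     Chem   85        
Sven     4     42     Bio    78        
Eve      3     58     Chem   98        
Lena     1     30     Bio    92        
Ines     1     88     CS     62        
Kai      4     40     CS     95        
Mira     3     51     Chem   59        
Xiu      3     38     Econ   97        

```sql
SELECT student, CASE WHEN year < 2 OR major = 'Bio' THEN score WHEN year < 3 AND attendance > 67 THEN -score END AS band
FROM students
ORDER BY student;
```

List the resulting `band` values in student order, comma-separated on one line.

student=Carmen: (no match → NULL) → NULL
student=Diego: year < 2 OR major = 'Bio' → 71
student=Eve: (no match → NULL) → NULL
student=Hiro: (no match → NULL) → NULL
student=Ines: year < 2 OR major = 'Bio' → 88
student=Kai: (no match → NULL) → NULL
student=Lena: year < 2 OR major = 'Bio' → 30
student=Mira: (no match → NULL) → NULL
student=Sven: year < 2 OR major = 'Bio' → 42
student=Uma: year < 2 OR major = 'Bio' → 65
student=Xiu: (no match → NULL) → NULL

NULL, 71, NULL, NULL, 88, NULL, 30, NULL, 42, 65, NULL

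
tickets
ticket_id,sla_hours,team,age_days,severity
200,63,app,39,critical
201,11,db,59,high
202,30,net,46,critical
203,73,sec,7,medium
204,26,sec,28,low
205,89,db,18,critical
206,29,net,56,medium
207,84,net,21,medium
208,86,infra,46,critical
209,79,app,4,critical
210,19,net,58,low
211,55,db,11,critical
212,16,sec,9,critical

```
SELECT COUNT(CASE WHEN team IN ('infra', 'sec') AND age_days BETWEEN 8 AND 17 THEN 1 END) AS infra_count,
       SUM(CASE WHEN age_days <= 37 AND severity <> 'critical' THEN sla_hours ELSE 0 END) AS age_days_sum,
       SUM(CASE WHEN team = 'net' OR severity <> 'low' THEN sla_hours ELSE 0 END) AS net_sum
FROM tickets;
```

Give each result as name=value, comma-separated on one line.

infra_count=1, age_days_sum=183, net_sum=634

[infra_count: team IN ('infra', 'sec') AND age_days BETWEEN 8 AND 17]
ticket_id=200: ✗
ticket_id=201: ✗
ticket_id=202: ✗
ticket_id=203: ✗
ticket_id=204: ✗
ticket_id=205: ✗
ticket_id=206: ✗
ticket_id=207: ✗
ticket_id=208: ✗
ticket_id=209: ✗
ticket_id=210: ✗
ticket_id=211: ✗
ticket_id=212: ✓ → 1
infra_count = COUNT(1) = 1
—
[age_days_sum: age_days <= 37 AND severity <> 'critical']
ticket_id=200: ✗
ticket_id=201: ✗
ticket_id=202: ✗
ticket_id=203: ✓ → 73
ticket_id=204: ✓ → 26
ticket_id=205: ✗
ticket_id=206: ✗
ticket_id=207: ✓ → 84
ticket_id=208: ✗
ticket_id=209: ✗
ticket_id=210: ✗
ticket_id=211: ✗
ticket_id=212: ✗
age_days_sum = 73 + 26 + 84 = 183
—
[net_sum: team = 'net' OR severity <> 'low']
ticket_id=200: ✓ → 63
ticket_id=201: ✓ → 11
ticket_id=202: ✓ → 30
ticket_id=203: ✓ → 73
ticket_id=204: ✗
ticket_id=205: ✓ → 89
ticket_id=206: ✓ → 29
ticket_id=207: ✓ → 84
ticket_id=208: ✓ → 86
ticket_id=209: ✓ → 79
ticket_id=210: ✓ → 19
ticket_id=211: ✓ → 55
ticket_id=212: ✓ → 16
net_sum = 63 + 11 + 30 + 73 + 89 + 29 + 84 + 86 + 79 + 19 + 55 + 16 = 634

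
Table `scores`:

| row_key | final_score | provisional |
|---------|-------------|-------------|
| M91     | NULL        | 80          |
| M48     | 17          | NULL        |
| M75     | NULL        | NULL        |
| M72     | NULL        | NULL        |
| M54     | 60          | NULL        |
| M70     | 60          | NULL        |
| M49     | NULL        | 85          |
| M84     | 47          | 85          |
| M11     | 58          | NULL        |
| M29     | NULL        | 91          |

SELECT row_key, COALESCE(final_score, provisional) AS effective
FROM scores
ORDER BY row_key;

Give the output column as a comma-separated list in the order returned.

58, 91, 17, 85, 60, 60, NULL, NULL, 47, 80

row_key=M11: final_score=58 → 58
row_key=M29: final_score=NULL, provisional=91 → 91
row_key=M48: final_score=17 → 17
row_key=M49: final_score=NULL, provisional=85 → 85
row_key=M54: final_score=60 → 60
row_key=M70: final_score=60 → 60
row_key=M72: final_score=NULL, provisional=NULL (all NULL) → NULL
row_key=M75: final_score=NULL, provisional=NULL (all NULL) → NULL
row_key=M84: final_score=47 → 47
row_key=M91: final_score=NULL, provisional=80 → 80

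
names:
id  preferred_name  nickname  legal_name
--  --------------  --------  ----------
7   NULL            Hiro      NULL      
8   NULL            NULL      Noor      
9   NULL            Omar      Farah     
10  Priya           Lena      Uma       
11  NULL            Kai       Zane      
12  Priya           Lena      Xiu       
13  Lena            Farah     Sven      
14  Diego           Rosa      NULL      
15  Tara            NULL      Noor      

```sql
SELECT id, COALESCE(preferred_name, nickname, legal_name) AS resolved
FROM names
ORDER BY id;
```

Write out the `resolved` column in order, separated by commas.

id=7: preferred_name=NULL, nickname=Hiro → Hiro
id=8: preferred_name=NULL, nickname=NULL, legal_name=Noor → Noor
id=9: preferred_name=NULL, nickname=Omar → Omar
id=10: preferred_name=Priya → Priya
id=11: preferred_name=NULL, nickname=Kai → Kai
id=12: preferred_name=Priya → Priya
id=13: preferred_name=Lena → Lena
id=14: preferred_name=Diego → Diego
id=15: preferred_name=Tara → Tara

Hiro, Noor, Omar, Priya, Kai, Priya, Lena, Diego, Tara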